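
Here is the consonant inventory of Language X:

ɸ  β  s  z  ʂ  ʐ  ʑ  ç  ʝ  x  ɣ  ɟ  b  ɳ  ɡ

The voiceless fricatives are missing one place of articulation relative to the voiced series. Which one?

Voiceless: /ɸ/ (bilabial), /s/ (alveolar), /ʂ/ (retroflex), /ç/ (palatal), /x/ (velar).
Voiced: /β/ (bilabial), /z/ (alveolar), /ʐ/ (retroflex), /ʑ/ (alveolo-palatal), /ʝ/ (palatal), /ɣ/ (velar).
Every place of articulation has a voiceless member except alveolo-palatal, where /ɕ/ would be expected.

alveolo-palatal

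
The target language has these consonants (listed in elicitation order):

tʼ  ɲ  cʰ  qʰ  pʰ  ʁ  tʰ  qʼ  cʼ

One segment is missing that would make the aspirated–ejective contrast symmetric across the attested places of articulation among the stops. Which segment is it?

/pʼ/

place of articulation  aspirated  ejective
bilabial          pʰ        —       
alveolar          tʰ        tʼ      
palatal           cʰ        cʼ      
uvular            qʰ        qʼ      
The bilabial row has no ejective member, so the gap is the ejective bilabial stop /pʼ/.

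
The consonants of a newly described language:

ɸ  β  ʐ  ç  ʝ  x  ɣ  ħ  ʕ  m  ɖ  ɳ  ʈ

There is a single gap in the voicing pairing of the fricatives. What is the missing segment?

/ʂ/

bilabial: voiceless /ɸ/, voiced /β/.
retroflex: voiceless —, voiced /ʐ/.
palatal: voiceless /ç/, voiced /ʝ/.
velar: voiceless /x/, voiced /ɣ/.
pharyngeal: voiceless /ħ/, voiced /ʕ/.
The retroflex row has no voiceless member, so the gap is the voiceless retroflex fricative /ʂ/.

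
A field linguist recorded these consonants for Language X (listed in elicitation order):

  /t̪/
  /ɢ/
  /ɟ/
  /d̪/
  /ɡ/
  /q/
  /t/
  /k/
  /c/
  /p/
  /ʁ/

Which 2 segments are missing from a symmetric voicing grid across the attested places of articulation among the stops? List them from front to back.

Voiceless: /p/ (bilabial), /t̪/ (dental), /t/ (alveolar), /c/ (palatal), /k/ (velar), /q/ (uvular).
Voiced: /d̪/ (dental), /ɟ/ (palatal), /ɡ/ (velar), /ɢ/ (uvular).
Gaps, from front to back: bilabial lacks voiced (/b/); alveolar lacks voiced (/d/).

/b/, /d/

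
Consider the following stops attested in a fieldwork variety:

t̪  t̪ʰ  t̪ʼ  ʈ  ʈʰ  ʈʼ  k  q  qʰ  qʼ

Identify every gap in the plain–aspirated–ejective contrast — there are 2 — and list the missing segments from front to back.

Plain: /t̪/ (dental), /ʈ/ (retroflex), /k/ (velar), /q/ (uvular).
Aspirated: /t̪ʰ/ (dental), /ʈʰ/ (retroflex), /qʰ/ (uvular).
Ejective: /t̪ʼ/ (dental), /ʈʼ/ (retroflex), /qʼ/ (uvular).
Gaps, from front to back: velar lacks aspirated (/kʰ/); velar lacks ejective (/kʼ/).

/kʰ/, /kʼ/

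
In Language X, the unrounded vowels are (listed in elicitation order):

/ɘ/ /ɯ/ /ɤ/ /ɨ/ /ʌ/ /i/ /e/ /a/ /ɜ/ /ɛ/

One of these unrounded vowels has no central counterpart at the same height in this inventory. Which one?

High: /i/ ~ /ɨ/ ~ /ɯ/
High-mid: /e/ ~ /ɘ/ ~ /ɤ/
Low-mid: /ɛ/ ~ /ɜ/ ~ /ʌ/
Low: only /a/ (front); no central partner.
So /a/ is the unpaired segment.

/a/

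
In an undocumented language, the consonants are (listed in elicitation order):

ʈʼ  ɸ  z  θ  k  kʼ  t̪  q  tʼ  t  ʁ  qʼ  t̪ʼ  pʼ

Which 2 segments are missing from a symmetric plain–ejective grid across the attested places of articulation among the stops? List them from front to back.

/p/, /ʈ/

Plain: /t̪/ (dental), /t/ (alveolar), /k/ (velar), /q/ (uvular).
Ejective: /pʼ/ (bilabial), /t̪ʼ/ (dental), /tʼ/ (alveolar), /ʈʼ/ (retroflex), /kʼ/ (velar), /qʼ/ (uvular).
Gaps, from front to back: bilabial lacks plain (/p/); retroflex lacks plain (/ʈ/).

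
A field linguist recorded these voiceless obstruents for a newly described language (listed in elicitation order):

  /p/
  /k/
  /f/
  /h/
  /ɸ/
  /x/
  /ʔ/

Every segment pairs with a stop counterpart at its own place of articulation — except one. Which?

/f/

Bilabial: /p/ ~ /ɸ/
Velar: /k/ ~ /x/
Glottal: /ʔ/ ~ /h/
Labiodental: only /f/ (fricative); no stop partner.
So /f/ is the unpaired segment.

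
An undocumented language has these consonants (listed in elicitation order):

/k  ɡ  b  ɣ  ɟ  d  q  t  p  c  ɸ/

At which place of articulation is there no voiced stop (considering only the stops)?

uvular

Voiceless: /p/ (bilabial), /t/ (alveolar), /c/ (palatal), /k/ (velar), /q/ (uvular).
Voiced: /b/ (bilabial), /d/ (alveolar), /ɟ/ (palatal), /ɡ/ (velar).
Every place of articulation has a voiced member except uvular, where /ɢ/ would be expected.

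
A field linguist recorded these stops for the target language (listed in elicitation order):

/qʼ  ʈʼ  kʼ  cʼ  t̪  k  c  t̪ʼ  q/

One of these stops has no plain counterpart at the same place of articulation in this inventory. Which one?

/ʈʼ/

Dental: /t̪/ ~ /t̪ʼ/
Palatal: /c/ ~ /cʼ/
Velar: /k/ ~ /kʼ/
Uvular: /q/ ~ /qʼ/
Retroflex: only /ʈʼ/ (ejective); no plain partner.
So /ʈʼ/ is the unpaired segment.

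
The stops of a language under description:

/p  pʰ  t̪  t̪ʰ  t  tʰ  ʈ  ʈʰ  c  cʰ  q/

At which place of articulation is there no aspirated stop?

uvular

place of articulation  plain     aspirated
bilabial          p         pʰ      
dental            t̪        t̪ʰ     
alveolar          t         tʰ      
retroflex         ʈ         ʈʰ      
palatal           c         cʰ      
uvular            q         —       
Every place of articulation has an aspirated member except uvular, where /qʰ/ would be expected.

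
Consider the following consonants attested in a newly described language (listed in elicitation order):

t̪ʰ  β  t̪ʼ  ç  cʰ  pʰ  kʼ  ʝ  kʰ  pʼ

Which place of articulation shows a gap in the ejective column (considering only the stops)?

place of articulation  aspirated  ejective
bilabial          pʰ        pʼ      
dental            t̪ʰ       t̪ʼ     
palatal           cʰ        —       
velar             kʰ        kʼ      
Every place of articulation has an ejective member except palatal, where /cʼ/ would be expected.

palatal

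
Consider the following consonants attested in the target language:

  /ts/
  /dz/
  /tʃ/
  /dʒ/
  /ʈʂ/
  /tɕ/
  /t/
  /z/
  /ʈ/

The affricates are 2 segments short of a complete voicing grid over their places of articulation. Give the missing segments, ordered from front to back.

Voiceless: /ts/ (alveolar), /tʃ/ (postalveolar), /ʈʂ/ (retroflex), /tɕ/ (alveolo-palatal).
Voiced: /dz/ (alveolar), /dʒ/ (postalveolar).
Gaps, from front to back: retroflex lacks voiced (/ɖʐ/); alveolo-palatal lacks voiced (/dʑ/).

/ɖʐ/, /dʑ/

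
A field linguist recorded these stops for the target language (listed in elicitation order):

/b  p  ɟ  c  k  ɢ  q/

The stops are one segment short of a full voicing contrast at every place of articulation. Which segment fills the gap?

Voiceless: /p/ (bilabial), /c/ (palatal), /k/ (velar), /q/ (uvular).
Voiced: /b/ (bilabial), /ɟ/ (palatal), /ɢ/ (uvular).
The velar row has no voiced member, so the gap is the voiced velar stop /ɡ/.

/ɡ/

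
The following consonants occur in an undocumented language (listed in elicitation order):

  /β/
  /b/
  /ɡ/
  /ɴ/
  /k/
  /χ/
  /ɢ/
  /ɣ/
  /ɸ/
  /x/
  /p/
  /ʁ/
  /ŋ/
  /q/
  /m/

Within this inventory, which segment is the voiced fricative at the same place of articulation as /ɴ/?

/ɴ/ is an uvular nasal.
The voiced fricative at the same place is a voiced uvular fricative — in this inventory, /ʁ/.

/ʁ/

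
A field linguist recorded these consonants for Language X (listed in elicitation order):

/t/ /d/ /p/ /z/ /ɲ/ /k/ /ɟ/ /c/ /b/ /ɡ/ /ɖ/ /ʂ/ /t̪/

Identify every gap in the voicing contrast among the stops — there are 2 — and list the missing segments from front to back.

/d̪/, /ʈ/

bilabial: voiceless /p/, voiced /b/.
dental: voiceless /t̪/, voiced —.
alveolar: voiceless /t/, voiced /d/.
retroflex: voiceless —, voiced /ɖ/.
palatal: voiceless /c/, voiced /ɟ/.
velar: voiceless /k/, voiced /ɡ/.
Gaps, from front to back: dental lacks voiced (/d̪/); retroflex lacks voiceless (/ʈ/).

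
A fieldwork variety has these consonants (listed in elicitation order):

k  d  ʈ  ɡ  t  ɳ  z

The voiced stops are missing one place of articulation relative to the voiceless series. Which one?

alveolar: voiceless /t/, voiced /d/.
retroflex: voiceless /ʈ/, voiced —.
velar: voiceless /k/, voiced /ɡ/.
Every place of articulation has a voiced member except retroflex, where /ɖ/ would be expected.

retroflex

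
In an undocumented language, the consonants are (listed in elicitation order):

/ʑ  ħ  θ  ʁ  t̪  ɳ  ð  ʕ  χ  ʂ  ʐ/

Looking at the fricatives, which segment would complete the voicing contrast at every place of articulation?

/ɕ/

Voiceless: /θ/ (dental), /ʂ/ (retroflex), /χ/ (uvular), /ħ/ (pharyngeal).
Voiced: /ð/ (dental), /ʐ/ (retroflex), /ʑ/ (alveolo-palatal), /ʁ/ (uvular), /ʕ/ (pharyngeal).
The alveolo-palatal row has no voiceless member, so the gap is the voiceless alveolo-palatal fricative /ɕ/.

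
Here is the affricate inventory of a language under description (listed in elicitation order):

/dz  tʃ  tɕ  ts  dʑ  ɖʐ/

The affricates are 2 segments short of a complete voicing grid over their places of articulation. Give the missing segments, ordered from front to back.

Voiceless: /ts/ (alveolar), /tʃ/ (postalveolar), /tɕ/ (alveolo-palatal).
Voiced: /dz/ (alveolar), /ɖʐ/ (retroflex), /dʑ/ (alveolo-palatal).
Gaps, from front to back: postalveolar lacks voiced (/dʒ/); retroflex lacks voiceless (/ʈʂ/).

/dʒ/, /ʈʂ/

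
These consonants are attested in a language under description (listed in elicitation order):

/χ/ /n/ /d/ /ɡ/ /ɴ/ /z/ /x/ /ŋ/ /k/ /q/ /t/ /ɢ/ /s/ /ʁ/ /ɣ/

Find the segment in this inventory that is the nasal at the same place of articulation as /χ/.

/ɴ/

/χ/ is a voiceless uvular fricative.
The nasal at the same place is an uvular nasal — in this inventory, /ɴ/.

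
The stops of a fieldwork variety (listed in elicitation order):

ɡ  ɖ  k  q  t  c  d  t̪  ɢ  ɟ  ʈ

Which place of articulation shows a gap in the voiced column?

place of articulation  voiceless  voiced  
dental            t̪        —       
alveolar          t         d       
retroflex         ʈ         ɖ       
palatal           c         ɟ       
velar             k         ɡ       
uvular            q         ɢ       
Every place of articulation has a voiced member except dental, where /d̪/ would be expected.

dental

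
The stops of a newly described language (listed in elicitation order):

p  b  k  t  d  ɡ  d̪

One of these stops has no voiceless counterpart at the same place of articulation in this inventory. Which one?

Bilabial: /p/ ~ /b/
Alveolar: /t/ ~ /d/
Velar: /k/ ~ /ɡ/
Dental: only /d̪/ (voiced); no voiceless partner.
So /d̪/ is the unpaired segment.

/d̪/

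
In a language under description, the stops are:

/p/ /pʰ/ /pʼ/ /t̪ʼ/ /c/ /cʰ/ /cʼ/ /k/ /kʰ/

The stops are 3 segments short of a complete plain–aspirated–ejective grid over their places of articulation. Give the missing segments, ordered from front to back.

/t̪/, /t̪ʰ/, /kʼ/

place of articulation  plain     aspirated  ejective
bilabial          p         pʰ        pʼ      
dental            —         —         t̪ʼ     
palatal           c         cʰ        cʼ      
velar             k         kʰ        —       
Gaps, from front to back: dental lacks plain (/t̪/); dental lacks aspirated (/t̪ʰ/); velar lacks ejective (/kʼ/).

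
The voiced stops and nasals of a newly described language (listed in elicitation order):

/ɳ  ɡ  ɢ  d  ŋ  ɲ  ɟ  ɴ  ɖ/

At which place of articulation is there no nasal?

alveolar: oral stop /d/, nasal —.
retroflex: oral stop /ɖ/, nasal /ɳ/.
palatal: oral stop /ɟ/, nasal /ɲ/.
velar: oral stop /ɡ/, nasal /ŋ/.
uvular: oral stop /ɢ/, nasal /ɴ/.
Every place of articulation has a nasal member except alveolar, where /n/ would be expected.

alveolar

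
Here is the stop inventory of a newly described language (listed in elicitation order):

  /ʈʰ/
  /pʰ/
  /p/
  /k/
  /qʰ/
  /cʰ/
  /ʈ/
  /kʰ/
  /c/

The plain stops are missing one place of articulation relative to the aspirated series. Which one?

uvular

place of articulation  plain     aspirated
bilabial          p         pʰ      
retroflex         ʈ         ʈʰ      
palatal           c         cʰ      
velar             k         kʰ      
uvular            —         qʰ      
Every place of articulation has a plain member except uvular, where /q/ would be expected.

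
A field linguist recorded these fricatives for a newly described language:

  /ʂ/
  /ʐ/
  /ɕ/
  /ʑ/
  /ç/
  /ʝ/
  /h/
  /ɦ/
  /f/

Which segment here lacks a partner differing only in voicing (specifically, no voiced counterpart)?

/f/

Retroflex: /ʂ/ ~ /ʐ/
Alveolo-palatal: /ɕ/ ~ /ʑ/
Palatal: /ç/ ~ /ʝ/
Glottal: /h/ ~ /ɦ/
Labiodental: only /f/ (voiceless); no voiced partner.
So /f/ is the unpaired segment.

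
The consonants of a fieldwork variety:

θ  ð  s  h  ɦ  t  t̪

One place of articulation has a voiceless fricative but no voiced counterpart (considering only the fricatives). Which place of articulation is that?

alveolar

Voiceless: /θ/ (dental), /s/ (alveolar), /h/ (glottal).
Voiced: /ð/ (dental), /ɦ/ (glottal).
Every place of articulation has a voiced member except alveolar, where /z/ would be expected.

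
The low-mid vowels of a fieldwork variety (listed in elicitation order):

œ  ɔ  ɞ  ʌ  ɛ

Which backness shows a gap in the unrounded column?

Unrounded: /ɛ/ (front), /ʌ/ (back).
Rounded: /œ/ (front), /ɞ/ (central), /ɔ/ (back).
Every backness has an unrounded member except central, where /ɜ/ would be expected.

central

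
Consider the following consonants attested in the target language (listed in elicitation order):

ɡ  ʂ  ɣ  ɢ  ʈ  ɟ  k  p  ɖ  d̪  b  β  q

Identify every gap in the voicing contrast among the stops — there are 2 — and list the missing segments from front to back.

bilabial: voiceless /p/, voiced /b/.
dental: voiceless —, voiced /d̪/.
retroflex: voiceless /ʈ/, voiced /ɖ/.
palatal: voiceless —, voiced /ɟ/.
velar: voiceless /k/, voiced /ɡ/.
uvular: voiceless /q/, voiced /ɢ/.
Gaps, from front to back: dental lacks voiceless (/t̪/); palatal lacks voiceless (/c/).

/t̪/, /c/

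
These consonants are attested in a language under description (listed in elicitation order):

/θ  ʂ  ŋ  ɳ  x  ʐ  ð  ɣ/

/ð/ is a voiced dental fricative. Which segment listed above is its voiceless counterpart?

The voiceless counterpart is a voiceless dental fricative — in this inventory, /θ/.

/θ/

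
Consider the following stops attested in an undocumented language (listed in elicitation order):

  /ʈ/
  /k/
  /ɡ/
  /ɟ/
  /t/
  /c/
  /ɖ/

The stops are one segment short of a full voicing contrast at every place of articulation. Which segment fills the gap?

/d/

alveolar: voiceless /t/, voiced —.
retroflex: voiceless /ʈ/, voiced /ɖ/.
palatal: voiceless /c/, voiced /ɟ/.
velar: voiceless /k/, voiced /ɡ/.
The alveolar row has no voiced member, so the gap is the voiced alveolar stop /d/.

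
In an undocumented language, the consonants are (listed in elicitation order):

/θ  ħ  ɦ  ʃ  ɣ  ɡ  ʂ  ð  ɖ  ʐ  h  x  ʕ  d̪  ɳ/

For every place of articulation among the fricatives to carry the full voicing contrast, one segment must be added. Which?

dental: voiceless /θ/, voiced /ð/.
postalveolar: voiceless /ʃ/, voiced —.
retroflex: voiceless /ʂ/, voiced /ʐ/.
velar: voiceless /x/, voiced /ɣ/.
pharyngeal: voiceless /ħ/, voiced /ʕ/.
glottal: voiceless /h/, voiced /ɦ/.
The postalveolar row has no voiced member, so the gap is the voiced postalveolar fricative /ʒ/.

/ʒ/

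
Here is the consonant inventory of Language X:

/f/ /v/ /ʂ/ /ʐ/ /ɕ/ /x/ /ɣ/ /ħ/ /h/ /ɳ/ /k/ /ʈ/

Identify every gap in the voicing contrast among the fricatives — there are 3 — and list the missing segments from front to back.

/ʑ/, /ʕ/, /ɦ/

labiodental: voiceless /f/, voiced /v/.
retroflex: voiceless /ʂ/, voiced /ʐ/.
alveolo-palatal: voiceless /ɕ/, voiced —.
velar: voiceless /x/, voiced /ɣ/.
pharyngeal: voiceless /ħ/, voiced —.
glottal: voiceless /h/, voiced —.
Gaps, from front to back: alveolo-palatal lacks voiced (/ʑ/); pharyngeal lacks voiced (/ʕ/); glottal lacks voiced (/ɦ/).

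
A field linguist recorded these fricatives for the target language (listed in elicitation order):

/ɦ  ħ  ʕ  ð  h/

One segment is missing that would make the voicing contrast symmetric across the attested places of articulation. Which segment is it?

place of articulation  voiceless  voiced  
dental            —         ð       
pharyngeal        ħ         ʕ       
glottal           h         ɦ       
The dental row has no voiceless member, so the gap is the voiceless dental fricative /θ/.

/θ/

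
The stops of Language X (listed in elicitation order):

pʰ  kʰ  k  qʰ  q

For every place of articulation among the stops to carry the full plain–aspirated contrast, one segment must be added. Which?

Plain: /k/ (velar), /q/ (uvular).
Aspirated: /pʰ/ (bilabial), /kʰ/ (velar), /qʰ/ (uvular).
The bilabial row has no plain member, so the gap is the plain bilabial stop /p/.

/p/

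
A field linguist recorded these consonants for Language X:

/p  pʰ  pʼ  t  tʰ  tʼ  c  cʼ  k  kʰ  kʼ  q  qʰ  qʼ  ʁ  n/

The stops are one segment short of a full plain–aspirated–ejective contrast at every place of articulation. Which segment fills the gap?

Plain: /p/ (bilabial), /t/ (alveolar), /c/ (palatal), /k/ (velar), /q/ (uvular).
Aspirated: /pʰ/ (bilabial), /tʰ/ (alveolar), /kʰ/ (velar), /qʰ/ (uvular).
Ejective: /pʼ/ (bilabial), /tʼ/ (alveolar), /cʼ/ (palatal), /kʼ/ (velar), /qʼ/ (uvular).
The palatal row has no aspirated member, so the gap is the aspirated palatal stop /cʰ/.

/cʰ/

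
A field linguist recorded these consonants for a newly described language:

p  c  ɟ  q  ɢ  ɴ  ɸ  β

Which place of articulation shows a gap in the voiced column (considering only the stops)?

bilabial

bilabial: voiceless /p/, voiced —.
palatal: voiceless /c/, voiced /ɟ/.
uvular: voiceless /q/, voiced /ɢ/.
Every place of articulation has a voiced member except bilabial, where /b/ would be expected.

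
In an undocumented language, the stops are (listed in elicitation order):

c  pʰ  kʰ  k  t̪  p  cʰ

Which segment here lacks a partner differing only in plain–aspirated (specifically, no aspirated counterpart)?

/t̪/

Bilabial: /p/ ~ /pʰ/
Palatal: /c/ ~ /cʰ/
Velar: /k/ ~ /kʰ/
Dental: only /t̪/ (plain); no aspirated partner.
So /t̪/ is the unpaired segment.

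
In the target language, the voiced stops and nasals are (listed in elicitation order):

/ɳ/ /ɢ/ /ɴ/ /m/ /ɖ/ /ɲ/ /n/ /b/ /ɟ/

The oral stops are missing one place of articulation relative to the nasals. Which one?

Oral stop: /b/ (bilabial), /ɖ/ (retroflex), /ɟ/ (palatal), /ɢ/ (uvular).
Nasal: /m/ (bilabial), /n/ (alveolar), /ɳ/ (retroflex), /ɲ/ (palatal), /ɴ/ (uvular).
Every place of articulation has an oral stop member except alveolar, where /d/ would be expected.

alveolar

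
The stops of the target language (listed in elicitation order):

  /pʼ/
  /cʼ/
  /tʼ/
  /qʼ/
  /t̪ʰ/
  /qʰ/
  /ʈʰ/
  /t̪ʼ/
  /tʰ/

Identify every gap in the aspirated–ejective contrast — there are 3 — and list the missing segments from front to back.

/pʰ/, /ʈʼ/, /cʰ/

Aspirated: /t̪ʰ/ (dental), /tʰ/ (alveolar), /ʈʰ/ (retroflex), /qʰ/ (uvular).
Ejective: /pʼ/ (bilabial), /t̪ʼ/ (dental), /tʼ/ (alveolar), /cʼ/ (palatal), /qʼ/ (uvular).
Gaps, from front to back: bilabial lacks aspirated (/pʰ/); retroflex lacks ejective (/ʈʼ/); palatal lacks aspirated (/cʰ/).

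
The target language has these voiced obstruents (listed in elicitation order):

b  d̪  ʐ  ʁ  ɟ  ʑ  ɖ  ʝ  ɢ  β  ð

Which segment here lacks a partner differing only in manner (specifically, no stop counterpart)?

/ʑ/

Bilabial: /b/ ~ /β/
Dental: /d̪/ ~ /ð/
Retroflex: /ɖ/ ~ /ʐ/
Palatal: /ɟ/ ~ /ʝ/
Uvular: /ɢ/ ~ /ʁ/
Alveolo-palatal: only /ʑ/ (fricative); no stop partner.
So /ʑ/ is the unpaired segment.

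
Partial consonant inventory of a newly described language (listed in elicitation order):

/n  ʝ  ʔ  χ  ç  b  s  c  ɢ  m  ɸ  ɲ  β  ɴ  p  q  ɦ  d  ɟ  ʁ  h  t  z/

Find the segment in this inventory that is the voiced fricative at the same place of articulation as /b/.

/β/

/b/ is a voiced bilabial stop.
The voiced fricative at the same place is a voiced bilabial fricative — in this inventory, /β/.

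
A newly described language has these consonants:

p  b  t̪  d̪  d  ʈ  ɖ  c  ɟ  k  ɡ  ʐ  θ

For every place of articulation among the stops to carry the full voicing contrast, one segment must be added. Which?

/t/

place of articulation  voiceless  voiced  
bilabial          p         b       
dental            t̪        d̪      
alveolar          —         d       
retroflex         ʈ         ɖ       
palatal           c         ɟ       
velar             k         ɡ       
The alveolar row has no voiceless member, so the gap is the voiceless alveolar stop /t/.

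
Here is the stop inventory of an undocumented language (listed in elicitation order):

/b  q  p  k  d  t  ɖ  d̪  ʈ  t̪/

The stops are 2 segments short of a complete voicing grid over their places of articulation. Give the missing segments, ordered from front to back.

Voiceless: /p/ (bilabial), /t̪/ (dental), /t/ (alveolar), /ʈ/ (retroflex), /k/ (velar), /q/ (uvular).
Voiced: /b/ (bilabial), /d̪/ (dental), /d/ (alveolar), /ɖ/ (retroflex).
Gaps, from front to back: velar lacks voiced (/ɡ/); uvular lacks voiced (/ɢ/).

/ɡ/, /ɢ/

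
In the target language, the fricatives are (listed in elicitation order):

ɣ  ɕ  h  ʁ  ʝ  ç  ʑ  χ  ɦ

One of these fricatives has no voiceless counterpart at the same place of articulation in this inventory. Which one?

/ɣ/

Alveolo-palatal: /ɕ/ ~ /ʑ/
Palatal: /ç/ ~ /ʝ/
Uvular: /χ/ ~ /ʁ/
Glottal: /h/ ~ /ɦ/
Velar: only /ɣ/ (voiced); no voiceless partner.
So /ɣ/ is the unpaired segment.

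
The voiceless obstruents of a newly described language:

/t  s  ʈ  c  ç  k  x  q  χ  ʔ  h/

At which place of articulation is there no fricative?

alveolar: stop /t/, fricative /s/.
retroflex: stop /ʈ/, fricative —.
palatal: stop /c/, fricative /ç/.
velar: stop /k/, fricative /x/.
uvular: stop /q/, fricative /χ/.
glottal: stop /ʔ/, fricative /h/.
Every place of articulation has a fricative member except retroflex, where /ʂ/ would be expected.

retroflex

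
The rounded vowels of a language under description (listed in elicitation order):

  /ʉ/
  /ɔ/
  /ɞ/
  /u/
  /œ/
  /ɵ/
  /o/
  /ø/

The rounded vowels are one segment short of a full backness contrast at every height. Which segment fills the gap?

/y/

height            front     central   back    
high              —         ʉ         u       
high-mid          ø         ɵ         o       
low-mid           œ         ɞ         ɔ       
The high row has no front member, so the gap is the high front rounded vowel /y/.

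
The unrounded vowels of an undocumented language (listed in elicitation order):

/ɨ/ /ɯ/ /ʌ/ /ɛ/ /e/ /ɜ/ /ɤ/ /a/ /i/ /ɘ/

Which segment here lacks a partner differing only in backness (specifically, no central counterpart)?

/a/

High: /i/ ~ /ɨ/ ~ /ɯ/
High-mid: /e/ ~ /ɘ/ ~ /ɤ/
Low-mid: /ɛ/ ~ /ɜ/ ~ /ʌ/
Low: only /a/ (front); no central partner.
So /a/ is the unpaired segment.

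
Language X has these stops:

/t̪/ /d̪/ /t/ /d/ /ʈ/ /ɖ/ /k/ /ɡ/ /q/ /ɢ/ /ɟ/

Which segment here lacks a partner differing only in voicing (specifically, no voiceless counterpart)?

Dental: /t̪/ ~ /d̪/
Alveolar: /t/ ~ /d/
Retroflex: /ʈ/ ~ /ɖ/
Velar: /k/ ~ /ɡ/
Uvular: /q/ ~ /ɢ/
Palatal: only /ɟ/ (voiced); no voiceless partner.
So /ɟ/ is the unpaired segment.

/ɟ/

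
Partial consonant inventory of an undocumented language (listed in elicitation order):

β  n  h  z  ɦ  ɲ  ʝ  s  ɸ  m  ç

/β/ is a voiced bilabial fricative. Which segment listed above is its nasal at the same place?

/m/

The nasal at the same place is a bilabial nasal — in this inventory, /m/.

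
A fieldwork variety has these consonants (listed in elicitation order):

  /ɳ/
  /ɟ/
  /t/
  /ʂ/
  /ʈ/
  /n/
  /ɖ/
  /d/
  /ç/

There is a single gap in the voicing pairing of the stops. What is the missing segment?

Voiceless: /t/ (alveolar), /ʈ/ (retroflex).
Voiced: /d/ (alveolar), /ɖ/ (retroflex), /ɟ/ (palatal).
The palatal row has no voiceless member, so the gap is the voiceless palatal stop /c/.

/c/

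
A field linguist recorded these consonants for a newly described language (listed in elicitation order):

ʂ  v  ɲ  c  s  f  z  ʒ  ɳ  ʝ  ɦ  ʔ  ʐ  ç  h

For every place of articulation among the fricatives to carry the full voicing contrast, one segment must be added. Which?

Voiceless: /f/ (labiodental), /s/ (alveolar), /ʂ/ (retroflex), /ç/ (palatal), /h/ (glottal).
Voiced: /v/ (labiodental), /z/ (alveolar), /ʒ/ (postalveolar), /ʐ/ (retroflex), /ʝ/ (palatal), /ɦ/ (glottal).
The postalveolar row has no voiceless member, so the gap is the voiceless postalveolar fricative /ʃ/.

/ʃ/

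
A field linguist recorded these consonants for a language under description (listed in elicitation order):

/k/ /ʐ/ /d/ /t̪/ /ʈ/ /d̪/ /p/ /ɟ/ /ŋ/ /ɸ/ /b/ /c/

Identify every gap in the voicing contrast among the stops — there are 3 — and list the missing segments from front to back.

Voiceless: /p/ (bilabial), /t̪/ (dental), /ʈ/ (retroflex), /c/ (palatal), /k/ (velar).
Voiced: /b/ (bilabial), /d̪/ (dental), /d/ (alveolar), /ɟ/ (palatal).
Gaps, from front to back: alveolar lacks voiceless (/t/); retroflex lacks voiced (/ɖ/); velar lacks voiced (/ɡ/).

/t/, /ɖ/, /ɡ/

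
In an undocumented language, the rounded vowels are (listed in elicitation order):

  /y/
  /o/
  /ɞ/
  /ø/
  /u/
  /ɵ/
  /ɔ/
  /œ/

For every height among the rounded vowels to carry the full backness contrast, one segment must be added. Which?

Front: /y/ (high), /ø/ (high-mid), /œ/ (low-mid).
Central: /ɵ/ (high-mid), /ɞ/ (low-mid).
Back: /u/ (high), /o/ (high-mid), /ɔ/ (low-mid).
The high row has no central member, so the gap is the high central rounded vowel /ʉ/.

/ʉ/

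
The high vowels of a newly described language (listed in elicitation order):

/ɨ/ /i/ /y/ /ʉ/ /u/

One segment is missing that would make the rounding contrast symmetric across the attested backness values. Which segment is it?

/ɯ/

front: unrounded /i/, rounded /y/.
central: unrounded /ɨ/, rounded /ʉ/.
back: unrounded —, rounded /u/.
The back row has no unrounded member, so the gap is the back unrounded vowel /ɯ/.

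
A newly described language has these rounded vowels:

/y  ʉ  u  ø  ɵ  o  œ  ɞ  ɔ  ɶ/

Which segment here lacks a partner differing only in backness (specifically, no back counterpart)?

High: /y/ ~ /ʉ/ ~ /u/
High-mid: /ø/ ~ /ɵ/ ~ /o/
Low-mid: /œ/ ~ /ɞ/ ~ /ɔ/
Low: only /ɶ/ (front); no back partner.
So /ɶ/ is the unpaired segment.

/ɶ/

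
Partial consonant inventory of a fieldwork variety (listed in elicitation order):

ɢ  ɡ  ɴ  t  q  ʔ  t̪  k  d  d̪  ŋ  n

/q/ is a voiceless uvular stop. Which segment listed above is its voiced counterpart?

/ɢ/

The voiced counterpart is a voiced uvular stop — in this inventory, /ɢ/.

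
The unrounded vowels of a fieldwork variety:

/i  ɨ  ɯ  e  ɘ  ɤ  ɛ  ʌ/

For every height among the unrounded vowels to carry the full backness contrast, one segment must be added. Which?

height            front     central   back    
high              i         ɨ         ɯ       
high-mid          e         ɘ         ɤ       
low-mid           ɛ         —         ʌ       
The low-mid row has no central member, so the gap is the low-mid central unrounded vowel /ɜ/.

/ɜ/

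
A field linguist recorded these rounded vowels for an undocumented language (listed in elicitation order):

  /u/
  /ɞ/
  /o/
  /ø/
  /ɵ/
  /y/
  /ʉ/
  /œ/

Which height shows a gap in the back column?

low-mid

height            front     central   back    
high              y         ʉ         u       
high-mid          ø         ɵ         o       
low-mid           œ         ɞ         —       
Every height has a back member except low-mid, where /ɔ/ would be expected.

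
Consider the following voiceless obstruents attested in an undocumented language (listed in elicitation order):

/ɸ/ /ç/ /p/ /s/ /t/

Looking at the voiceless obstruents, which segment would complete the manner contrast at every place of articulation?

place of articulation  stop      fricative
bilabial          p         ɸ       
alveolar          t         s       
palatal           —         ç       
The palatal row has no stop member, so the gap is the palatal stop /c/.

/c/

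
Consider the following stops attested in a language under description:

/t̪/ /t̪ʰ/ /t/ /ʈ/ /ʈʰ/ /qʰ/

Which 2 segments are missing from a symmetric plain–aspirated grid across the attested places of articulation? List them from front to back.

Plain: /t̪/ (dental), /t/ (alveolar), /ʈ/ (retroflex).
Aspirated: /t̪ʰ/ (dental), /ʈʰ/ (retroflex), /qʰ/ (uvular).
Gaps, from front to back: alveolar lacks aspirated (/tʰ/); uvular lacks plain (/q/).

/tʰ/, /q/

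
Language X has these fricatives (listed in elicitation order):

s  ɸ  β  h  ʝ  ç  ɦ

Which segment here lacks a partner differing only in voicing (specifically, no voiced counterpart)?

Bilabial: /ɸ/ ~ /β/
Palatal: /ç/ ~ /ʝ/
Glottal: /h/ ~ /ɦ/
Alveolar: only /s/ (voiceless); no voiced partner.
So /s/ is the unpaired segment.

/s/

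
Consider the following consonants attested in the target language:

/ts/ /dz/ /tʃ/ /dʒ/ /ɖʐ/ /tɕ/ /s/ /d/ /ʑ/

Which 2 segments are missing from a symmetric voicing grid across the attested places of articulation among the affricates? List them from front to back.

alveolar: voiceless /ts/, voiced /dz/.
postalveolar: voiceless /tʃ/, voiced /dʒ/.
retroflex: voiceless —, voiced /ɖʐ/.
alveolo-palatal: voiceless /tɕ/, voiced —.
Gaps, from front to back: retroflex lacks voiceless (/ʈʂ/); alveolo-palatal lacks voiced (/dʑ/).

/ʈʂ/, /dʑ/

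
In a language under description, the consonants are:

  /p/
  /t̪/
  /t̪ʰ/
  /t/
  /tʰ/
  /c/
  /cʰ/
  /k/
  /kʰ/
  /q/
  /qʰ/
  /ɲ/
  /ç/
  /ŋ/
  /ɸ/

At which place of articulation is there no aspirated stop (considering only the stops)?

bilabial: plain /p/, aspirated —.
dental: plain /t̪/, aspirated /t̪ʰ/.
alveolar: plain /t/, aspirated /tʰ/.
palatal: plain /c/, aspirated /cʰ/.
velar: plain /k/, aspirated /kʰ/.
uvular: plain /q/, aspirated /qʰ/.
Every place of articulation has an aspirated member except bilabial, where /pʰ/ would be expected.

bilabial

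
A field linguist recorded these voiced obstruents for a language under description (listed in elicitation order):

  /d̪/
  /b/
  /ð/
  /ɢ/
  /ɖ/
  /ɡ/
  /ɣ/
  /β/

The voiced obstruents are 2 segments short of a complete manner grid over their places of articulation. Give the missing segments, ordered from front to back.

place of articulation  stop      fricative
bilabial          b         β       
dental            d̪        ð       
retroflex         ɖ         —       
velar             ɡ         ɣ       
uvular            ɢ         —       
Gaps, from front to back: retroflex lacks fricative (/ʐ/); uvular lacks fricative (/ʁ/).

/ʐ/, /ʁ/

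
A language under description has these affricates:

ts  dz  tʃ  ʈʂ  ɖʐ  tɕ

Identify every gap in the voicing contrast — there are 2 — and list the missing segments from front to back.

/dʒ/, /dʑ/

place of articulation  voiceless  voiced  
alveolar          ts        dz      
postalveolar      tʃ        —       
retroflex         ʈʂ        ɖʐ      
alveolo-palatal   tɕ        —       
Gaps, from front to back: postalveolar lacks voiced (/dʒ/); alveolo-palatal lacks voiced (/dʑ/).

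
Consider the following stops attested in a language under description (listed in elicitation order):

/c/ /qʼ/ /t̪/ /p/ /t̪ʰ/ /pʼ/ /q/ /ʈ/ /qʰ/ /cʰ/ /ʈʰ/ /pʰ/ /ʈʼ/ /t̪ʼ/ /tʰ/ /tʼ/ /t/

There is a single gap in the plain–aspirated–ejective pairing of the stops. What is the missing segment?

/cʼ/

place of articulation  plain     aspirated  ejective
bilabial          p         pʰ        pʼ      
dental            t̪        t̪ʰ       t̪ʼ     
alveolar          t         tʰ        tʼ      
retroflex         ʈ         ʈʰ        ʈʼ      
palatal           c         cʰ        —       
uvular            q         qʰ        qʼ      
The palatal row has no ejective member, so the gap is the ejective palatal stop /cʼ/.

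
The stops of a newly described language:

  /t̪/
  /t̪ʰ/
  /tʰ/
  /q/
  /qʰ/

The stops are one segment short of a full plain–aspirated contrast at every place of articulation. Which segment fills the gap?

/t/

place of articulation  plain     aspirated
dental            t̪        t̪ʰ     
alveolar          —         tʰ      
uvular            q         qʰ      
The alveolar row has no plain member, so the gap is the plain alveolar stop /t/.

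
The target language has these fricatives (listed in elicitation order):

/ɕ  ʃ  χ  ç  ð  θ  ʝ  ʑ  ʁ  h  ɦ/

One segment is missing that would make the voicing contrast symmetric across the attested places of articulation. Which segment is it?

dental: voiceless /θ/, voiced /ð/.
postalveolar: voiceless /ʃ/, voiced —.
alveolo-palatal: voiceless /ɕ/, voiced /ʑ/.
palatal: voiceless /ç/, voiced /ʝ/.
uvular: voiceless /χ/, voiced /ʁ/.
glottal: voiceless /h/, voiced /ɦ/.
The postalveolar row has no voiced member, so the gap is the voiced postalveolar fricative /ʒ/.

/ʒ/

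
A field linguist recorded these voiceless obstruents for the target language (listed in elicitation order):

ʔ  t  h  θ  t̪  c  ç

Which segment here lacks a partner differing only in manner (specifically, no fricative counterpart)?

Dental: /t̪/ ~ /θ/
Palatal: /c/ ~ /ç/
Glottal: /ʔ/ ~ /h/
Alveolar: only /t/ (stop); no fricative partner.
So /t/ is the unpaired segment.

/t/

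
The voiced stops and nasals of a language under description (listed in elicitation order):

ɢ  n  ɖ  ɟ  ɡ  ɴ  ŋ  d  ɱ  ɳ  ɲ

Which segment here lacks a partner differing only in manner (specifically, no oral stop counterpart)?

Alveolar: /d/ ~ /n/
Retroflex: /ɖ/ ~ /ɳ/
Palatal: /ɟ/ ~ /ɲ/
Velar: /ɡ/ ~ /ŋ/
Uvular: /ɢ/ ~ /ɴ/
Labiodental: only /ɱ/ (nasal); no oral stop partner.
So /ɱ/ is the unpaired segment.

/ɱ/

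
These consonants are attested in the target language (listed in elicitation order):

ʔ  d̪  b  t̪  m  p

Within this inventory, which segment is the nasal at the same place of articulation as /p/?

/p/ is a voiceless bilabial stop.
The nasal at the same place is a bilabial nasal — in this inventory, /m/.

/m/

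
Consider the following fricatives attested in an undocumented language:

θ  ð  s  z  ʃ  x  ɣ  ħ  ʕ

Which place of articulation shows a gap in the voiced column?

place of articulation  voiceless  voiced  
dental            θ         ð       
alveolar          s         z       
postalveolar      ʃ         —       
velar             x         ɣ       
pharyngeal        ħ         ʕ       
Every place of articulation has a voiced member except postalveolar, where /ʒ/ would be expected.

postalveolar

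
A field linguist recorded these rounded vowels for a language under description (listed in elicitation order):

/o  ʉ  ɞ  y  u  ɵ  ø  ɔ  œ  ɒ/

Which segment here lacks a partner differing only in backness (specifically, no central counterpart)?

High: /y/ ~ /ʉ/ ~ /u/
High-mid: /ø/ ~ /ɵ/ ~ /o/
Low-mid: /œ/ ~ /ɞ/ ~ /ɔ/
Low: only /ɒ/ (back); no central partner.
So /ɒ/ is the unpaired segment.

/ɒ/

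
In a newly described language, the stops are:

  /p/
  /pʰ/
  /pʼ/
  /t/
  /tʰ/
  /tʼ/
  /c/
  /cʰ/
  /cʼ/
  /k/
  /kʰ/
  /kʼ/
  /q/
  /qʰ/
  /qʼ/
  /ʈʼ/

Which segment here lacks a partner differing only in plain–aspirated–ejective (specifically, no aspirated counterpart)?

/ʈʼ/

Bilabial: /p/ ~ /pʰ/ ~ /pʼ/
Alveolar: /t/ ~ /tʰ/ ~ /tʼ/
Palatal: /c/ ~ /cʰ/ ~ /cʼ/
Velar: /k/ ~ /kʰ/ ~ /kʼ/
Uvular: /q/ ~ /qʰ/ ~ /qʼ/
Retroflex: only /ʈʼ/ (ejective); no aspirated partner.
So /ʈʼ/ is the unpaired segment.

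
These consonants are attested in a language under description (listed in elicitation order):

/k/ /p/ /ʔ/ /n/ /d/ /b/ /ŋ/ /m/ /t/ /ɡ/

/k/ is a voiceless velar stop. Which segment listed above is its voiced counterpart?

The voiced counterpart is a voiced velar stop — in this inventory, /ɡ/.

/ɡ/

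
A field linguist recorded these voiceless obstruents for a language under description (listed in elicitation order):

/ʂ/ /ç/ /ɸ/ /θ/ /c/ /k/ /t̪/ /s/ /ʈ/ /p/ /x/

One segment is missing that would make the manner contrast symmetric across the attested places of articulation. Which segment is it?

/t/

Stop: /p/ (bilabial), /t̪/ (dental), /ʈ/ (retroflex), /c/ (palatal), /k/ (velar).
Fricative: /ɸ/ (bilabial), /θ/ (dental), /s/ (alveolar), /ʂ/ (retroflex), /ç/ (palatal), /x/ (velar).
The alveolar row has no stop member, so the gap is the alveolar stop /t/.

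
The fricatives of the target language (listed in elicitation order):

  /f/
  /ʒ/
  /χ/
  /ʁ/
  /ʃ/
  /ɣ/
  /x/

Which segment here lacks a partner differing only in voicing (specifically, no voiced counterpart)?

/f/

Postalveolar: /ʃ/ ~ /ʒ/
Velar: /x/ ~ /ɣ/
Uvular: /χ/ ~ /ʁ/
Labiodental: only /f/ (voiceless); no voiced partner.
So /f/ is the unpaired segment.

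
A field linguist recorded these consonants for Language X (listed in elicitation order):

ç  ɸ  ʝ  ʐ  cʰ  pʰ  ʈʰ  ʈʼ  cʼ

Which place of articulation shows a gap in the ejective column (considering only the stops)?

bilabial

bilabial: aspirated /pʰ/, ejective —.
retroflex: aspirated /ʈʰ/, ejective /ʈʼ/.
palatal: aspirated /cʰ/, ejective /cʼ/.
Every place of articulation has an ejective member except bilabial, where /pʼ/ would be expected.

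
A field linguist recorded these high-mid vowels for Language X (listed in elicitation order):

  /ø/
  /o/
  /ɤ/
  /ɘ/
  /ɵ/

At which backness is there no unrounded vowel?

backness          unrounded  rounded 
front             —         ø       
central           ɘ         ɵ       
back              ɤ         o       
Every backness has an unrounded member except front, where /e/ would be expected.

front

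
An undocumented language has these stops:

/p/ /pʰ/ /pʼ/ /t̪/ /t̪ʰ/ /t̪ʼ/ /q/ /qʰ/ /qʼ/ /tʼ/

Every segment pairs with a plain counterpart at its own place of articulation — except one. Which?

Bilabial: /p/ ~ /pʰ/ ~ /pʼ/
Dental: /t̪/ ~ /t̪ʰ/ ~ /t̪ʼ/
Uvular: /q/ ~ /qʰ/ ~ /qʼ/
Alveolar: only /tʼ/ (ejective); no plain partner.
So /tʼ/ is the unpaired segment.

/tʼ/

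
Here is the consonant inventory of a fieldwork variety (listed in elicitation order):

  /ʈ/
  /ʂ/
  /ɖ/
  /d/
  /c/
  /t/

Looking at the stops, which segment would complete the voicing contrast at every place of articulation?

/ɟ/

Voiceless: /t/ (alveolar), /ʈ/ (retroflex), /c/ (palatal).
Voiced: /d/ (alveolar), /ɖ/ (retroflex).
The palatal row has no voiced member, so the gap is the voiced palatal stop /ɟ/.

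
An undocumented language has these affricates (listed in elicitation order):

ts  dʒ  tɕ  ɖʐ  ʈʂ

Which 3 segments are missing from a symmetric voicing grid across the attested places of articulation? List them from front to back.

alveolar: voiceless /ts/, voiced —.
postalveolar: voiceless —, voiced /dʒ/.
retroflex: voiceless /ʈʂ/, voiced /ɖʐ/.
alveolo-palatal: voiceless /tɕ/, voiced —.
Gaps, from front to back: alveolar lacks voiced (/dz/); postalveolar lacks voiceless (/tʃ/); alveolo-palatal lacks voiced (/dʑ/).

/dz/, /tʃ/, /dʑ/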